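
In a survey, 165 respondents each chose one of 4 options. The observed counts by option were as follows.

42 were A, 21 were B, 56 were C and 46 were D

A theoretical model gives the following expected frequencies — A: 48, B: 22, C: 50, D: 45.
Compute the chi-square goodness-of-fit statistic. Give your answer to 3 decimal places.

cat         O        E   (O−E)²/E
A          42       48     0.7500
B          21       22     0.0455
C          56       50     0.7200
D          46       45     0.0222
Sum = 1.538

1.538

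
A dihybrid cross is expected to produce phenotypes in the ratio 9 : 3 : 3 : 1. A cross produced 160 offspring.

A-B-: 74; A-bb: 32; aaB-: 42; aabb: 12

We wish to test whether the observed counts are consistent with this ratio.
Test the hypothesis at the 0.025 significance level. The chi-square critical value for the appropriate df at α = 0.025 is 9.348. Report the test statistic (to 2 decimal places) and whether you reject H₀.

8.18; do not reject

Ratio total = 16. Expected counts: 160×9/16 = 90, 160×3/16 = 30, 160×3/16 = 30, 160×1/16 = 10.
χ² = (74−90)²/90 + (32−30)²/30 + (42−30)²/30 + (12−10)²/10
   = 2.844 + 0.133 + 4.800 + 0.400
Sum = 8.18
df = 3. Since 8.18 < 9.348, we do not reject H₀.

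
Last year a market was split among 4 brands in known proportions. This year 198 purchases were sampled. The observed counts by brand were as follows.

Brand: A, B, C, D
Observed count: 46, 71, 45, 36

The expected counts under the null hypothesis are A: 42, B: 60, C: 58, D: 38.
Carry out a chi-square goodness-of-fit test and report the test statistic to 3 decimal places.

5.417

χ² = (46−42)²/42 + (71−60)²/60 + (45−58)²/58 + (36−38)²/38
   = 0.3810 + 2.0167 + 2.9138 + 0.1053
Sum = 5.417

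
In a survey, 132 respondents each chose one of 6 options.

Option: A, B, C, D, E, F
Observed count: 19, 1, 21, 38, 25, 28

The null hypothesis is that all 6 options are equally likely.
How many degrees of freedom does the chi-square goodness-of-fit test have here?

There are k = 6 categories and no parameters were estimated from the data, so df = 6 − 1 = 5.

5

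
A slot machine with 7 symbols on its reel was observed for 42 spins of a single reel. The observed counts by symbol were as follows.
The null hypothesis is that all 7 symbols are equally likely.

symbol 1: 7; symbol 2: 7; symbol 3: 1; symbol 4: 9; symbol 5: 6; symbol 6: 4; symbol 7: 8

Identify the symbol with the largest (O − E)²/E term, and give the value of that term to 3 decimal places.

symbol 3, 4.167

Under H₀ each category has probability 1/7, so each expected count is 42/7 = 6.
χ² = (7−6)²/6 + (7−6)²/6 + (1−6)²/6 + (9−6)²/6 + (6−6)²/6 + (4−6)²/6 + (8−6)²/6
   = 0.1667 + 0.1667 + 4.1667 + 1.5000 + 0.0000 + 0.6667 + 0.6667
The largest term is for symbol 3: 4.167.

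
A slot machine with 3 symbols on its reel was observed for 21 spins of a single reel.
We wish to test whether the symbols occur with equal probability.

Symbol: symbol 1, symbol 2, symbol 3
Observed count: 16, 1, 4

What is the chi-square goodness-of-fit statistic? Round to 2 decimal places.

Under H₀ each category has probability 1/3, so each expected count is 21/3 = 7.
χ² = (16−7)²/7 + (1−7)²/7 + (4−7)²/7
   = 11.571 + 5.143 + 1.286
Sum = 18.00

18.00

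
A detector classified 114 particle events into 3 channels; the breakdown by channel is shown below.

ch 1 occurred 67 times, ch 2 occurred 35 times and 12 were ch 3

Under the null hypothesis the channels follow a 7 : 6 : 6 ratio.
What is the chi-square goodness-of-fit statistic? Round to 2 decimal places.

30.91

Ratio total = 19. Expected counts: 114×7/19 = 42, 114×6/19 = 36, 114×6/19 = 36.
ch 1: (67 − 42)²/42 = 625/42 = 14.881
ch 2: (35 − 36)²/36 = 1/36 = 0.028
ch 3: (12 − 36)²/36 = 576/36 = 16.000
Sum = 30.91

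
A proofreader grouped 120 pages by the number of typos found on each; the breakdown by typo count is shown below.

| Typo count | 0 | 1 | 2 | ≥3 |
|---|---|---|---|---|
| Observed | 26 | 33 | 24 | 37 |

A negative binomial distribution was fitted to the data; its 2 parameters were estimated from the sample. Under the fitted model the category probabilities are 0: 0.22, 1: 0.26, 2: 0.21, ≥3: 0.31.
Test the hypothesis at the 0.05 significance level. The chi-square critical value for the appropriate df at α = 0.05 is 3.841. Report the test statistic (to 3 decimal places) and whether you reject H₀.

Expected counts E_i = n·p_i: 120×0.22 = 26.4, 120×0.26 = 31.2, 120×0.21 = 25.2, 120×0.31 = 37.2.
cat         O        E   (O−E)²/E
0          26     26.4     0.0061
1          33     31.2     0.1038
2          24     25.2     0.0571
≥3         37     37.2     0.0011
Sum = 0.168
df = 1. Since 0.168 < 3.841, we do not reject H₀.

0.168; do not reject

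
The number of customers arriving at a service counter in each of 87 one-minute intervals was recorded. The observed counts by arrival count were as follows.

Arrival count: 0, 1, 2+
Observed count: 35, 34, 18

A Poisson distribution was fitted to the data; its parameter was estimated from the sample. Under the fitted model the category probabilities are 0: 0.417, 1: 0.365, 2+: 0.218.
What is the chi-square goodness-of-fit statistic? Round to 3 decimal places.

0.253

Expected counts E_i = n·p_i: 87×0.417 = 36.279, 87×0.365 = 31.755, 87×0.218 = 18.966.
χ² = (35−36.279)²/36.279 + (34−31.755)²/31.755 + (18−18.966)²/18.966
   = 0.0451 + 0.1587 + 0.0492
Sum = 0.253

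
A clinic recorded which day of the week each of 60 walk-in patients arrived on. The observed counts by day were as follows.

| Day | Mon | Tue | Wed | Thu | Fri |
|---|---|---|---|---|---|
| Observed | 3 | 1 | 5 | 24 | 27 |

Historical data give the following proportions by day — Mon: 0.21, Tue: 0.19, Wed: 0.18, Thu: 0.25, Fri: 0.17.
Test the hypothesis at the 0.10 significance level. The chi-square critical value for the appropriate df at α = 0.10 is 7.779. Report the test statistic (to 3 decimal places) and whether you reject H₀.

52.987; reject

Expected counts E_i = n·p_i: 60×0.21 = 12.6, 60×0.19 = 11.4, 60×0.18 = 10.8, 60×0.25 = 15, 60×0.17 = 10.2.
χ² = (3−12.6)²/12.6 + (1−11.4)²/11.4 + (5−10.8)²/10.8 + (24−15)²/15 + (27−10.2)²/10.2
   = 7.3143 + 9.4877 + 3.1148 + 5.4000 + 27.6706
Sum = 52.987
df = 4. Since 52.987 > 7.779, we reject H₀.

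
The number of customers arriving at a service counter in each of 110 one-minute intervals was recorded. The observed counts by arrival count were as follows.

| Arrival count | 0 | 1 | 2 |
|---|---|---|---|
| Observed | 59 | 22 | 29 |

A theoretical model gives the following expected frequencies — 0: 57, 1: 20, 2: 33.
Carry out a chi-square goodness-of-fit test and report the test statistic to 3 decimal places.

0.755

χ² = (59−57)²/57 + (22−20)²/20 + (29−33)²/33
   = 0.0702 + 0.2000 + 0.4848
Sum = 0.755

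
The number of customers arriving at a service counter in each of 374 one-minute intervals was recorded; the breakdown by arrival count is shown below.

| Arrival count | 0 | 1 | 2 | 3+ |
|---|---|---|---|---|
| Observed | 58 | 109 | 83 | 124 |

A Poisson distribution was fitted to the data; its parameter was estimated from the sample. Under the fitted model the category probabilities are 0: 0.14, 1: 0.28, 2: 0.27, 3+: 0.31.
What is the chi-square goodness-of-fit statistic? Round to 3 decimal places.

4.544

Expected counts E_i = n·p_i: 374×0.14 = 52.36, 374×0.28 = 104.72, 374×0.27 = 100.98, 374×0.31 = 115.94.
cat         O        E   (O−E)²/E
0          58    52.36     0.6075
1         109   104.72     0.1749
2          83   100.98     3.2014
3+        124   115.94     0.5603
Sum = 4.544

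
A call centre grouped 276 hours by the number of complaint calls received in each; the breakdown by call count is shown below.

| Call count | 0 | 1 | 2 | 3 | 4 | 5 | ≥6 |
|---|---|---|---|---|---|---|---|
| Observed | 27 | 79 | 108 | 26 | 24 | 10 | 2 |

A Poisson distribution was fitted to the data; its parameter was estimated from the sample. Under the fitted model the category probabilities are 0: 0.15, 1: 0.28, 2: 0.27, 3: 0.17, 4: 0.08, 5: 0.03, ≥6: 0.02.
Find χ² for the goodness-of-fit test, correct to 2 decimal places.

32.19

Expected counts E_i = n·p_i: 276×0.15 = 41.4, 276×0.28 = 77.28, 276×0.27 = 74.52, 276×0.17 = 46.92, 276×0.08 = 22.08, 276×0.03 = 8.28, 276×0.02 = 5.52.
cat         O        E   (O−E)²/E
0          27     41.4      5.009
1          79    77.28      0.038
2         108    74.52     15.042
3          26    46.92      9.328
4          24    22.08      0.167
5          10     8.28      0.357
≥6          2     5.52      2.245
Sum = 32.19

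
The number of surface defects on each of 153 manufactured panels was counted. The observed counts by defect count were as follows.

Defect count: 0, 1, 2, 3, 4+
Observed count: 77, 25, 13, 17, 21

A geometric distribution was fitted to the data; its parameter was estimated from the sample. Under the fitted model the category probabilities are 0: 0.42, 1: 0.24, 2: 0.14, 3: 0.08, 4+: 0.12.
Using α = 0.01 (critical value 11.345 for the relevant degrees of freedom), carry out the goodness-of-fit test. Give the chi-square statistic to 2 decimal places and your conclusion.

11.81; reject

Expected counts E_i = n·p_i: 153×0.42 = 64.26, 153×0.24 = 36.72, 153×0.14 = 21.42, 153×0.08 = 12.24, 153×0.12 = 18.36.
χ² = (77−64.26)²/64.26 + (25−36.72)²/36.72 + (13−21.42)²/21.42 + (17−12.24)²/12.24 + (21−18.36)²/18.36
   = 2.526 + 3.741 + 3.310 + 1.851 + 0.380
Sum = 11.81
df = 3. Since 11.81 > 11.345, we reject H₀.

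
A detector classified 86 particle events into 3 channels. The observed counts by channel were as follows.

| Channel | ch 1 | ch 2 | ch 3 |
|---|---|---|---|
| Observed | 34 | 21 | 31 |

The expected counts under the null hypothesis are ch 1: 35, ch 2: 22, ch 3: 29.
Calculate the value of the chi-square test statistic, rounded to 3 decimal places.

0.212

χ² = (34−35)²/35 + (21−22)²/22 + (31−29)²/29
   = 0.0286 + 0.0455 + 0.1379
Sum = 0.212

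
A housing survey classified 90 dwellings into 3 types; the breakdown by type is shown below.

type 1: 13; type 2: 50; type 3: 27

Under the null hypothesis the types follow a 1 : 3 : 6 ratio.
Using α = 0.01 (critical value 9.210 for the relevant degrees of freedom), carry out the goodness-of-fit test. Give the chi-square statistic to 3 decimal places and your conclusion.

34.870; reject

Ratio total = 10. Expected counts: 90×1/10 = 9, 90×3/10 = 27, 90×6/10 = 54.
type 1: (13 − 9)²/9 = 16/9 = 1.7778
type 2: (50 − 27)²/27 = 529/27 = 19.5926
type 3: (27 − 54)²/54 = 729/54 = 13.5000
Sum = 34.870
df = 2. Since 34.870 > 9.210, we reject H₀.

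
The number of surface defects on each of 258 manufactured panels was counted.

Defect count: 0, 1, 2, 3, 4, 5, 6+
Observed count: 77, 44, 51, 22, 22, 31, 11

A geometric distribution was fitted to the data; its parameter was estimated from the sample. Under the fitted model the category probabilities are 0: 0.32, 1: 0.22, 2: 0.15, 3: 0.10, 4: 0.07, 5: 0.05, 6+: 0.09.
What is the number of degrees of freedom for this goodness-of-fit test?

There are k = 7 categories and 1 parameter estimated from the data, so df = 7 − 1 − 1 = 5.

5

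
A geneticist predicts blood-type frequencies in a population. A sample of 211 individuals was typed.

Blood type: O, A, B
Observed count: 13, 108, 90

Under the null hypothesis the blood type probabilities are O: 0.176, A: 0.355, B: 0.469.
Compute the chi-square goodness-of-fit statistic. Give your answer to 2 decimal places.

Expected counts E_i = n·p_i: 211×0.176 = 37.136, 211×0.355 = 74.905, 211×0.469 = 98.959.
χ² = (13−37.136)²/37.136 + (108−74.905)²/74.905 + (90−98.959)²/98.959
   = 15.687 + 14.622 + 0.811
Sum = 31.12

31.12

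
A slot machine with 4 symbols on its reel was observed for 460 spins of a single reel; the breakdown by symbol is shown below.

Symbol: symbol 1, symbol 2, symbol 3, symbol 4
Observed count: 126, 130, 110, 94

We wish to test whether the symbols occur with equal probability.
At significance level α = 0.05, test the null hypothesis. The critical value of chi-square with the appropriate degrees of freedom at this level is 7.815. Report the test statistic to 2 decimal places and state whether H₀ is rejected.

7.06; do not reject

Expected count for each of the 4 categories: 460/4 = 115.
cat           O        E   (O−E)²/E
symbol 1    126      115      1.052
symbol 2    130      115      1.957
symbol 3    110      115      0.217
symbol 4     94      115      3.835
Sum = 7.06
df = 3. Since 7.06 < 7.815, we do not reject H₀.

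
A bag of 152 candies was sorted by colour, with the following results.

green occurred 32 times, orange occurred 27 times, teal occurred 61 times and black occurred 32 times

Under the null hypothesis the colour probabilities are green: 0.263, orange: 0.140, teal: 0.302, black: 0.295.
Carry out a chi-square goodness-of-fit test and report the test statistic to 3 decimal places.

11.770

Expected counts E_i = n·p_i: 152×0.263 = 39.976, 152×0.140 = 21.28, 152×0.302 = 45.904, 152×0.295 = 44.84.
χ² = (32−39.976)²/39.976 + (27−21.28)²/21.28 + (61−45.904)²/45.904 + (32−44.84)²/44.84
   = 1.5914 + 1.5375 + 4.9645 + 3.6768
Sum = 11.770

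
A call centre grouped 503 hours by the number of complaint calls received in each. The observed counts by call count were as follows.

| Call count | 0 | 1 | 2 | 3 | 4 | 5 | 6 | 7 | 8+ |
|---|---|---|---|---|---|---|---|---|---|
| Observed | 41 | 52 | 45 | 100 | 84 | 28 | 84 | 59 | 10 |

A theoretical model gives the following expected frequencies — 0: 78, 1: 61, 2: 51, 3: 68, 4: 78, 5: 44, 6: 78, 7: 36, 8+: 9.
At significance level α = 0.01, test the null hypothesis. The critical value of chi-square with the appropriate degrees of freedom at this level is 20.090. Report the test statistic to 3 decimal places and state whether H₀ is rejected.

56.191; reject

cat         O        E   (O−E)²/E
0          41       78    17.5513
1          52       61     1.3279
2          45       51     0.7059
3         100       68    15.0588
4          84       78     0.4615
5          28       44     5.8182
6          84       78     0.4615
7          59       36    14.6944
8+         10        9     0.1111
Sum = 56.191
df = 8. Since 56.191 > 20.090, we reject H₀.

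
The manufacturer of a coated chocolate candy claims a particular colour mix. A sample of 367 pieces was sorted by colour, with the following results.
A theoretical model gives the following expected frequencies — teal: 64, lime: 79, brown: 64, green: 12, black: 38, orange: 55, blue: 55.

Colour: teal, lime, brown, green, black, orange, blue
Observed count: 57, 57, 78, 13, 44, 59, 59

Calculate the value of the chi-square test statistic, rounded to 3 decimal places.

11.567

teal: (57 − 64)²/64 = 49/64 = 0.7656
lime: (57 − 79)²/79 = 484/79 = 6.1266
brown: (78 − 64)²/64 = 196/64 = 3.0625
green: (13 − 12)²/12 = 1/12 = 0.0833
black: (44 − 38)²/38 = 36/38 = 0.9474
orange: (59 − 55)²/55 = 16/55 = 0.2909
blue: (59 − 55)²/55 = 16/55 = 0.2909
Sum = 11.567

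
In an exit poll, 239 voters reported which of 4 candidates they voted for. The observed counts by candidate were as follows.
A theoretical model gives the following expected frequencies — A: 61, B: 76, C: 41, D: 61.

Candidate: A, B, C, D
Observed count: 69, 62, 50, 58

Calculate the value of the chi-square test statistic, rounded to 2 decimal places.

5.75

χ² = (69−61)²/61 + (62−76)²/76 + (50−41)²/41 + (58−61)²/61
   = 1.049 + 2.579 + 1.976 + 0.148
Sum = 5.75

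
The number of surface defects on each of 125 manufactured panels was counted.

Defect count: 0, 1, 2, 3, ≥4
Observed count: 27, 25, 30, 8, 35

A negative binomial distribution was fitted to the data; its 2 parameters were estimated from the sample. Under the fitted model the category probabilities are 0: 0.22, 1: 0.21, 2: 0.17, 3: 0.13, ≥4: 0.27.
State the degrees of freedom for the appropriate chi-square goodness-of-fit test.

2

There are k = 5 categories and 2 parameters estimated from the data, so df = 5 − 1 − 2 = 2.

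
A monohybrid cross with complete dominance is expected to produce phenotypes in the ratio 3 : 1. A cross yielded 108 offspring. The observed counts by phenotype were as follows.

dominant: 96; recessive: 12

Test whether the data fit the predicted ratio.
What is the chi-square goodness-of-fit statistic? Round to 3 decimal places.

11.111

Ratio total = 4. Expected counts: 108×3/4 = 81, 108×1/4 = 27.
cat            O        E   (O−E)²/E
dominant      96       81     2.7778
recessive     12       27     8.3333
Sum = 11.111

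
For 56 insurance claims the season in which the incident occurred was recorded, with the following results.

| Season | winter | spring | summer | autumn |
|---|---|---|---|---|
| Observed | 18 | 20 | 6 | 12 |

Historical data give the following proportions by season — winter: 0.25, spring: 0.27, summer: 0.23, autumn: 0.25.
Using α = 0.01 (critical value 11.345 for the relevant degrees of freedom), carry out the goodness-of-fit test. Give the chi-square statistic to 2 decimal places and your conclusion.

6.68; do not reject

Expected counts E_i = n·p_i: 56×0.25 = 14, 56×0.27 = 15.12, 56×0.23 = 12.88, 56×0.25 = 14.
winter: (18 − 14)²/14 = 16/14 = 1.143
spring: (20 − 15.12)²/15.12 = 23.8144/15.12 = 1.575
summer: (6 − 12.88)²/12.88 = 47.3344/12.88 = 3.675
autumn: (12 − 14)²/14 = 4/14 = 0.286
Sum = 6.68
df = 3. Since 6.68 < 11.345, we do not reject H₀.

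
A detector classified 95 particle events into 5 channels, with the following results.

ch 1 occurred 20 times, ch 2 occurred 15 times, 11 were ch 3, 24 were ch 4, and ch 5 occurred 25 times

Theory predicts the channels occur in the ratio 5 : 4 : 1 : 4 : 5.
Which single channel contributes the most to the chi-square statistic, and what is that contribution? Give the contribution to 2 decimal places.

Ratio total = 19. Expected counts: 95×5/19 = 25, 95×4/19 = 20, 95×1/19 = 5, 95×4/19 = 20, 95×5/19 = 25.
cat         O        E   (O−E)²/E
ch 1       20       25      1.000
ch 2       15       20      1.250
ch 3       11        5      7.200
ch 4       24       20      0.800
ch 5       25       25      0.000
The largest term is for ch 3: 7.20.

ch 3, 7.20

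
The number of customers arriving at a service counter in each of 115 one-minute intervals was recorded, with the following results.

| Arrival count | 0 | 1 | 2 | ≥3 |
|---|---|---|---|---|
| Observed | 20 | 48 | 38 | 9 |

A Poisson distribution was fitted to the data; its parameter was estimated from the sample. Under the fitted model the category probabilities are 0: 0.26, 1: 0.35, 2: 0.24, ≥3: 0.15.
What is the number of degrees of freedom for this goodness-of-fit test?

2

There are k = 4 categories and 1 parameter estimated from the data, so df = 4 − 1 − 1 = 2.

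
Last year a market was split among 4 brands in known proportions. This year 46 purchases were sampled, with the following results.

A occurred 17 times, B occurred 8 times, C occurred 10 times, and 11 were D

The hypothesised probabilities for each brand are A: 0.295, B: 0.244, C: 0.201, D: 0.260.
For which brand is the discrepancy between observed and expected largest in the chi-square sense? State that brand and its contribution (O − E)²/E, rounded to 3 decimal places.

B, 0.926

Expected counts E_i = n·p_i: 46×0.295 = 13.57, 46×0.244 = 11.224, 46×0.201 = 9.246, 46×0.260 = 11.96.
A: (17 − 13.57)²/13.57 = 11.7649/13.57 = 0.8670
B: (8 − 11.224)²/11.224 = 10.394176/11.224 = 0.9261
C: (10 − 9.246)²/9.246 = 0.568516/9.246 = 0.0615
D: (11 − 11.96)²/11.96 = 0.9216/11.96 = 0.0771
The largest term is for B: 0.926.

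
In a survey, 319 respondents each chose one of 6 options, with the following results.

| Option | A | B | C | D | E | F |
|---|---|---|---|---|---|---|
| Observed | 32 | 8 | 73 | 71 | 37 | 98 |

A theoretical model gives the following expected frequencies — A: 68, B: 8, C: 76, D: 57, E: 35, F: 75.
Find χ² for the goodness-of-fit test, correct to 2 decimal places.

29.78

χ² = (32−68)²/68 + (8−8)²/8 + (73−76)²/76 + (71−57)²/57 + (37−35)²/35 + (98−75)²/75
   = 19.059 + 0.000 + 0.118 + 3.439 + 0.114 + 7.053
Sum = 29.78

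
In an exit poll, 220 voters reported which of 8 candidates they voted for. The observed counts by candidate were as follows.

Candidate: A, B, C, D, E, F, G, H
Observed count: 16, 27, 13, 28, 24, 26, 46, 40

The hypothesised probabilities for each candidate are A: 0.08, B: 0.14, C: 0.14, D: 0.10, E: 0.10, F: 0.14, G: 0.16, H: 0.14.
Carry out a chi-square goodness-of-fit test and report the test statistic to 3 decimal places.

Expected counts E_i = n·p_i: 220×0.08 = 17.6, 220×0.14 = 30.8, 220×0.14 = 30.8, 220×0.10 = 22, 220×0.10 = 22, 220×0.14 = 30.8, 220×0.16 = 35.2, 220×0.14 = 30.8.
A: (16 − 17.6)²/17.6 = 2.56/17.6 = 0.1455
B: (27 − 30.8)²/30.8 = 14.44/30.8 = 0.4688
C: (13 − 30.8)²/30.8 = 316.84/30.8 = 10.2870
D: (28 − 22)²/22 = 36/22 = 1.6364
E: (24 − 22)²/22 = 4/22 = 0.1818
F: (26 − 30.8)²/30.8 = 23.04/30.8 = 0.7481
G: (46 − 35.2)²/35.2 = 116.64/35.2 = 3.3136
H: (40 − 30.8)²/30.8 = 84.64/30.8 = 2.7481
Sum = 19.529

19.529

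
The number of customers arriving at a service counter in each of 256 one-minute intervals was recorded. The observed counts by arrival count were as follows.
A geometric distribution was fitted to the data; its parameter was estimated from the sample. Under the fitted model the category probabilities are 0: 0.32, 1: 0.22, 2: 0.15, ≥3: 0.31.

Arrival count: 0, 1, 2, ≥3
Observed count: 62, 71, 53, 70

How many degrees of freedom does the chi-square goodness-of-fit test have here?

There are k = 4 categories and 1 parameter estimated from the data, so df = 4 − 1 − 1 = 2.

2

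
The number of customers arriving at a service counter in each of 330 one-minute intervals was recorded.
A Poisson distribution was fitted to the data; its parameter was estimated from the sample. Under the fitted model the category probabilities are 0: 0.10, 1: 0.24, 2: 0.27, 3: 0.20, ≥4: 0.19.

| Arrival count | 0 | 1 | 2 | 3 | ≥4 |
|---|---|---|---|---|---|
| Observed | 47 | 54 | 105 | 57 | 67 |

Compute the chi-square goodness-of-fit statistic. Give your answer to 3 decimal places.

18.317

Expected counts E_i = n·p_i: 330×0.10 = 33, 330×0.24 = 79.2, 330×0.27 = 89.1, 330×0.20 = 66, 330×0.19 = 62.7.
0: (47 − 33)²/33 = 196/33 = 5.9394
1: (54 − 79.2)²/79.2 = 635.04/79.2 = 8.0182
2: (105 − 89.1)²/89.1 = 252.81/89.1 = 2.8374
3: (57 − 66)²/66 = 81/66 = 1.2273
≥4: (67 − 62.7)²/62.7 = 18.49/62.7 = 0.2949
Sum = 18.317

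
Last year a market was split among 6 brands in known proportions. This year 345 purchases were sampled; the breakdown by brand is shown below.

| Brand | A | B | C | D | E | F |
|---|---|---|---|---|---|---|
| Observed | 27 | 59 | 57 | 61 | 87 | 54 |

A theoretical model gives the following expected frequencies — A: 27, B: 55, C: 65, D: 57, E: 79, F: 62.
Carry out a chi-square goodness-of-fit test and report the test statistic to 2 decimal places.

3.40

cat         O        E   (O−E)²/E
A          27       27      0.000
B          59       55      0.291
C          57       65      0.985
D          61       57      0.281
E          87       79      0.810
F          54       62      1.032
Sum = 3.40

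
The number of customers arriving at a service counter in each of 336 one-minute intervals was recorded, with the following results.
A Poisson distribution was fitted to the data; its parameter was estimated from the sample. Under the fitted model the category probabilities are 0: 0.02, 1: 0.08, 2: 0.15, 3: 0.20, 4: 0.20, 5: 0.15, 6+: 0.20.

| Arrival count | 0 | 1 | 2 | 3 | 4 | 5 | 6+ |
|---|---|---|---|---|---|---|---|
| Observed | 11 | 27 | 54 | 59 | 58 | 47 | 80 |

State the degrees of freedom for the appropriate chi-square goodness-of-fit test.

5

There are k = 7 categories and 1 parameter estimated from the data, so df = 7 − 1 − 1 = 5.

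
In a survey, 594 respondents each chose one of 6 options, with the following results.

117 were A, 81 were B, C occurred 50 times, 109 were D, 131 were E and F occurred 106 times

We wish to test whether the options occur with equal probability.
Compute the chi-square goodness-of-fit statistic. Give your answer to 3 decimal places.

42.646

Expected count for each of the 6 categories: 594/6 = 99.
χ² = (117−99)²/99 + (81−99)²/99 + (50−99)²/99 + (109−99)²/99 + (131−99)²/99 + (106−99)²/99
   = 3.2727 + 3.2727 + 24.2525 + 1.0101 + 10.3434 + 0.4949
Sum = 42.646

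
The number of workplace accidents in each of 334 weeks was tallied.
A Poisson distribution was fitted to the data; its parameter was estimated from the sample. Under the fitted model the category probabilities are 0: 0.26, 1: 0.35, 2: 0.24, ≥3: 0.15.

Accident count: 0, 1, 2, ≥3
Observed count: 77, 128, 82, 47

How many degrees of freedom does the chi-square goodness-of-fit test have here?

There are k = 4 categories and 1 parameter estimated from the data, so df = 4 − 1 − 1 = 2.

2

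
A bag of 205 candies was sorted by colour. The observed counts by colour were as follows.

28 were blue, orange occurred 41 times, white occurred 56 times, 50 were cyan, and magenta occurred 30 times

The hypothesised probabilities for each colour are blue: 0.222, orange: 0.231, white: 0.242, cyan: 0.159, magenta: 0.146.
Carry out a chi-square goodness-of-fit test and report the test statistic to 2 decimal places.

Expected counts E_i = n·p_i: 205×0.222 = 45.51, 205×0.231 = 47.355, 205×0.242 = 49.61, 205×0.159 = 32.595, 205×0.146 = 29.93.
blue: (28 − 45.51)²/45.51 = 306.6001/45.51 = 6.737
orange: (41 − 47.355)²/47.355 = 40.386025/47.355 = 0.853
white: (56 − 49.61)²/49.61 = 40.8321/49.61 = 0.823
cyan: (50 − 32.595)²/32.595 = 302.934025/32.595 = 9.294
magenta: (30 − 29.93)²/29.93 = 0.0049/29.93 = 0.000
Sum = 17.71

17.71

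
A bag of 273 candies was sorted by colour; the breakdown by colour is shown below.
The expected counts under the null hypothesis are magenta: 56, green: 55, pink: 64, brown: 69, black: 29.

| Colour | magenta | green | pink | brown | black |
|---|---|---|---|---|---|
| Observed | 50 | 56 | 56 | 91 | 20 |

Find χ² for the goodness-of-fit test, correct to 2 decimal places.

11.47

cat          O        E   (O−E)²/E
magenta     50       56      0.643
green       56       55      0.018
pink        56       64      1.000
brown       91       69      7.014
black       20       29      2.793
Sum = 11.47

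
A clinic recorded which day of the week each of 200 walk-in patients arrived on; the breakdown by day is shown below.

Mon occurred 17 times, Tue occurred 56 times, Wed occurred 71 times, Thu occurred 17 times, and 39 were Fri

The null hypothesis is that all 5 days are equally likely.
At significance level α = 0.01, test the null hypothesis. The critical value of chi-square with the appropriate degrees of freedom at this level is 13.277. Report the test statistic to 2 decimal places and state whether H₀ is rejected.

Under H₀ each category has probability 1/5, so each expected count is 200/5 = 40.
χ² = (17−40)²/40 + (56−40)²/40 + (71−40)²/40 + (17−40)²/40 + (39−40)²/40
   = 13.225 + 6.400 + 24.025 + 13.225 + 0.025
Sum = 56.90
df = 4. Since 56.90 > 13.277, we reject H₀.

56.90; reject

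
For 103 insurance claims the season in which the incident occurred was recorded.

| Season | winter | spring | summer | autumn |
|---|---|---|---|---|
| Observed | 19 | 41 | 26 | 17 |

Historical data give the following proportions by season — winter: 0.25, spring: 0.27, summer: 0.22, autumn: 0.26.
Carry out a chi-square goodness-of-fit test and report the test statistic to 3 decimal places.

12.089

Expected counts E_i = n·p_i: 103×0.25 = 25.75, 103×0.27 = 27.81, 103×0.22 = 22.66, 103×0.26 = 26.78.
cat         O        E   (O−E)²/E
winter     19    25.75     1.7694
spring     41    27.81     6.2559
summer     26    22.66     0.4923
autumn     17    26.78     3.5716
Sum = 12.089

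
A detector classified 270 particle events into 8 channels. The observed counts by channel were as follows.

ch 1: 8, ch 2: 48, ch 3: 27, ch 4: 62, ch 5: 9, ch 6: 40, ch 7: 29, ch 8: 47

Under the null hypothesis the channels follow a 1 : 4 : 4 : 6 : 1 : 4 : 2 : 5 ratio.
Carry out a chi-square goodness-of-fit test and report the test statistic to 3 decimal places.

Ratio total = 27. Expected counts: 270×1/27 = 10, 270×4/27 = 40, 270×4/27 = 40, 270×6/27 = 60, 270×1/27 = 10, 270×4/27 = 40, 270×2/27 = 20, 270×5/27 = 50.
ch 1: (8 − 10)²/10 = 4/10 = 0.4000
ch 2: (48 − 40)²/40 = 64/40 = 1.6000
ch 3: (27 − 40)²/40 = 169/40 = 4.2250
ch 4: (62 − 60)²/60 = 4/60 = 0.0667
ch 5: (9 − 10)²/10 = 1/10 = 0.1000
ch 6: (40 − 40)²/40 = 0/40 = 0.0000
ch 7: (29 − 20)²/20 = 81/20 = 4.0500
ch 8: (47 − 50)²/50 = 9/50 = 0.1800
Sum = 10.622

10.622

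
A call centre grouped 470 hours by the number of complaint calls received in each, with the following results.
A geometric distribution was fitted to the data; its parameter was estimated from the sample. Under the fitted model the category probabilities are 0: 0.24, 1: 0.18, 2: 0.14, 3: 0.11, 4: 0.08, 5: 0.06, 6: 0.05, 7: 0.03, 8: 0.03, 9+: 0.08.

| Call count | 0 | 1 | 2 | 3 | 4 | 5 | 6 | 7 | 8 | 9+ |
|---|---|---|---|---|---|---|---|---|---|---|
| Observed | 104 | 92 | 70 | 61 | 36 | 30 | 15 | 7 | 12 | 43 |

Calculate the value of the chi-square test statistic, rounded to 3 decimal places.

Expected counts E_i = n·p_i: 470×0.24 = 112.8, 470×0.18 = 84.6, 470×0.14 = 65.8, 470×0.11 = 51.7, 470×0.08 = 37.6, 470×0.06 = 28.2, 470×0.05 = 23.5, 470×0.03 = 14.1, 470×0.03 = 14.1, 470×0.08 = 37.6.
cat         O        E   (O−E)²/E
0         104    112.8     0.6865
1          92     84.6     0.6473
2          70     65.8     0.2681
3          61     51.7     1.6729
4          36     37.6     0.0681
5          30     28.2     0.1149
6          15     23.5     3.0745
7           7     14.1     3.5752
8          12     14.1     0.3128
9+         43     37.6     0.7755
Sum = 11.196

11.196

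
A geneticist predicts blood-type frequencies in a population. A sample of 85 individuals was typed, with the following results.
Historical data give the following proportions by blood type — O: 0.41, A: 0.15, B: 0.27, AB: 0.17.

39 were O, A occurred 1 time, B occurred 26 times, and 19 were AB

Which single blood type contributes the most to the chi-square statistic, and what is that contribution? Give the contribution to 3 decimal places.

Expected counts E_i = n·p_i: 85×0.41 = 34.85, 85×0.15 = 12.75, 85×0.27 = 22.95, 85×0.17 = 14.45.
cat         O        E   (O−E)²/E
O          39    34.85     0.4942
A           1    12.75    10.8284
B          26    22.95     0.4053
AB         19    14.45     1.4327
The largest term is for A: 10.828.

A, 10.828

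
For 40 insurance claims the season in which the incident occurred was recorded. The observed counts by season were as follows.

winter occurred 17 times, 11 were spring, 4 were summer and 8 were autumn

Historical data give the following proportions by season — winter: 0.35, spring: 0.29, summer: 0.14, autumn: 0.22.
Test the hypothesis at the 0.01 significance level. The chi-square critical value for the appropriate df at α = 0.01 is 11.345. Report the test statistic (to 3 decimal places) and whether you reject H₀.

1.204; do not reject

Expected counts E_i = n·p_i: 40×0.35 = 14, 40×0.29 = 11.6, 40×0.14 = 5.6, 40×0.22 = 8.8.
χ² = (17−14)²/14 + (11−11.6)²/11.6 + (4−5.6)²/5.6 + (8−8.8)²/8.8
   = 0.6429 + 0.0310 + 0.4571 + 0.0727
Sum = 1.204
df = 3. Since 1.204 < 11.345, we do not reject H₀.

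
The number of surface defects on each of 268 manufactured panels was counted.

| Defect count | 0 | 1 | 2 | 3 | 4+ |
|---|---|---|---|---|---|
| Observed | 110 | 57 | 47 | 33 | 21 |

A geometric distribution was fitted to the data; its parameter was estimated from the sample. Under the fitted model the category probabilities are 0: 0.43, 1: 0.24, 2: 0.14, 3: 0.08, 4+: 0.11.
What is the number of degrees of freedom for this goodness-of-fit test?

3

There are k = 5 categories and 1 parameter estimated from the data, so df = 5 − 1 − 1 = 3.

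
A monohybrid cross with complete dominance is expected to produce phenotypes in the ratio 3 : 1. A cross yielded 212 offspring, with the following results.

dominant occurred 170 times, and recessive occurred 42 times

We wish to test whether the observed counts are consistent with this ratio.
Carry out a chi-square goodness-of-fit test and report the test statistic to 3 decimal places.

3.044

Ratio total = 4. Expected counts: 212×3/4 = 159, 212×1/4 = 53.
χ² = (170−159)²/159 + (42−53)²/53
   = 0.7610 + 2.2830
Sum = 3.044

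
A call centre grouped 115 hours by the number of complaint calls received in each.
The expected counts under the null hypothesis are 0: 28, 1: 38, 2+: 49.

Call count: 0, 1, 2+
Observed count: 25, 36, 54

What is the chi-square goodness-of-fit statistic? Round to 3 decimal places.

cat         O        E   (O−E)²/E
0          25       28     0.3214
1          36       38     0.1053
2+         54       49     0.5102
Sum = 0.937

0.937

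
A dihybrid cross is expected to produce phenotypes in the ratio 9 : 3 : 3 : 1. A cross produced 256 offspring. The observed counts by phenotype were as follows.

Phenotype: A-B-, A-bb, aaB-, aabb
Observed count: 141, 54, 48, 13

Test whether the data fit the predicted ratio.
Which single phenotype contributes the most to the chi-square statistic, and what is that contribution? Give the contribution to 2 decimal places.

Ratio total = 16. Expected counts: 256×9/16 = 144, 256×3/16 = 48, 256×3/16 = 48, 256×1/16 = 16.
cat         O        E   (O−E)²/E
A-B-      141      144      0.063
A-bb       54       48      0.750
aaB-       48       48      0.000
aabb       13       16      0.563
The largest term is for A-bb: 0.75.

A-bb, 0.75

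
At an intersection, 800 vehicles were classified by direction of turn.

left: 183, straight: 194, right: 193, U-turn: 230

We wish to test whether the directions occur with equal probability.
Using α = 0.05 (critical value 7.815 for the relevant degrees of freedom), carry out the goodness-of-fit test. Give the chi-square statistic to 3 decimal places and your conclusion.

Expected count for each of the 4 categories: 800/4 = 200.
χ² = (183−200)²/200 + (194−200)²/200 + (193−200)²/200 + (230−200)²/200
   = 1.4450 + 0.1800 + 0.2450 + 4.5000
Sum = 6.370
df = 3. Since 6.370 < 7.815, we do not reject H₀.

6.370; do not reject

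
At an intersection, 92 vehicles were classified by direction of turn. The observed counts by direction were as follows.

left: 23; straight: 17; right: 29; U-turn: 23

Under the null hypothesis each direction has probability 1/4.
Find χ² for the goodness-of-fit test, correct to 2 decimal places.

Expected count for each of the 4 categories: 92/4 = 23.
χ² = (23−23)²/23 + (17−23)²/23 + (29−23)²/23 + (23−23)²/23
   = 0.000 + 1.565 + 1.565 + 0.000
Sum = 3.13

3.13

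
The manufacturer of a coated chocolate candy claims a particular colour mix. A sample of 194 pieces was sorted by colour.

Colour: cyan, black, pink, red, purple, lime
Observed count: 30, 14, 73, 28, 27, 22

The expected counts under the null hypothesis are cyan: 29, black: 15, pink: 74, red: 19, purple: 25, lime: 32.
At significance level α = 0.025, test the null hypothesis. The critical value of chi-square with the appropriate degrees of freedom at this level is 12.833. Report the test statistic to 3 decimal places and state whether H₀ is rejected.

7.663; do not reject

cat         O        E   (O−E)²/E
cyan       30       29     0.0345
black      14       15     0.0667
pink       73       74     0.0135
red        28       19     4.2632
purple     27       25     0.1600
lime       22       32     3.1250
Sum = 7.663
df = 5. Since 7.663 < 12.833, we do not reject H₀.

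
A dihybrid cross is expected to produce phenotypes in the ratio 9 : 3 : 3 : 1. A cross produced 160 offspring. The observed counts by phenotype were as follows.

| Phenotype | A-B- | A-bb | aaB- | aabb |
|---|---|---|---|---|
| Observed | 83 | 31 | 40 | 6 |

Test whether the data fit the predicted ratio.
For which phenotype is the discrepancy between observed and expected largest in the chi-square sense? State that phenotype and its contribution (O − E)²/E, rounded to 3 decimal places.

aaB-, 3.333

Ratio total = 16. Expected counts: 160×9/16 = 90, 160×3/16 = 30, 160×3/16 = 30, 160×1/16 = 10.
χ² = (83−90)²/90 + (31−30)²/30 + (40−30)²/30 + (6−10)²/10
   = 0.5444 + 0.0333 + 3.3333 + 1.6000
The largest term is for aaB-: 3.333.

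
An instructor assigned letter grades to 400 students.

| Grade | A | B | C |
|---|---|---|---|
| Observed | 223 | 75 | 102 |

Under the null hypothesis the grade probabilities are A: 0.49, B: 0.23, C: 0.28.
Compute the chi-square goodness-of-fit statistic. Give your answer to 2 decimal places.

7.75

Expected counts E_i = n·p_i: 400×0.49 = 196, 400×0.23 = 92, 400×0.28 = 112.
χ² = (223−196)²/196 + (75−92)²/92 + (102−112)²/112
   = 3.719 + 3.141 + 0.893
Sum = 7.75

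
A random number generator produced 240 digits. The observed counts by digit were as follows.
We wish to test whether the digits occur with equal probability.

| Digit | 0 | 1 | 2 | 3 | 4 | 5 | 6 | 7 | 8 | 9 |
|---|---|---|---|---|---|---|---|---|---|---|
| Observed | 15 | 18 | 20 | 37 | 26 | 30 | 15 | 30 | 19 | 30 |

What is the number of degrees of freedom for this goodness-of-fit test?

9

There are k = 10 categories and no parameters were estimated from the data, so df = 10 − 1 = 9.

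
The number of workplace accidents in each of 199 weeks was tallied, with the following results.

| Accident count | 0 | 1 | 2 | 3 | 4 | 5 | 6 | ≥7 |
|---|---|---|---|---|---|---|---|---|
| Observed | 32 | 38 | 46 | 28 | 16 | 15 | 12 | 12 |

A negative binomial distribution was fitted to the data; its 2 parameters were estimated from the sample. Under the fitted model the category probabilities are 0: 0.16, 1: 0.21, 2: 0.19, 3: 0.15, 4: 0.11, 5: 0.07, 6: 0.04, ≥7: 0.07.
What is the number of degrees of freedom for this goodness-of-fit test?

There are k = 8 categories and 2 parameters estimated from the data, so df = 8 − 1 − 2 = 5.

5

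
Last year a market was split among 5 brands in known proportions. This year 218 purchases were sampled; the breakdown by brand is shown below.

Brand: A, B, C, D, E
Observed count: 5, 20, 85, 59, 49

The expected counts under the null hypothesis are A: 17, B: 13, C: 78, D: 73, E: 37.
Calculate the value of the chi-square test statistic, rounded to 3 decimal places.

19.445

χ² = (5−17)²/17 + (20−13)²/13 + (85−78)²/78 + (59−73)²/73 + (49−37)²/37
   = 8.4706 + 3.7692 + 0.6282 + 2.6849 + 3.8919
Sum = 19.445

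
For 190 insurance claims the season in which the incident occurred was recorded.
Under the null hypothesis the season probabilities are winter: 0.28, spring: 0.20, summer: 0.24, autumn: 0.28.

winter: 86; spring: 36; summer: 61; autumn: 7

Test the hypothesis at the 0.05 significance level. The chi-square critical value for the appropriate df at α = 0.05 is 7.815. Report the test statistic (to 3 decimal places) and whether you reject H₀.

Expected counts E_i = n·p_i: 190×0.28 = 53.2, 190×0.20 = 38, 190×0.24 = 45.6, 190×0.28 = 53.2.
χ² = (86−53.2)²/53.2 + (36−38)²/38 + (61−45.6)²/45.6 + (7−53.2)²/53.2
   = 20.2226 + 0.1053 + 5.2009 + 40.1211
Sum = 65.650
df = 3. Since 65.650 > 7.815, we reject H₀.

65.650; reject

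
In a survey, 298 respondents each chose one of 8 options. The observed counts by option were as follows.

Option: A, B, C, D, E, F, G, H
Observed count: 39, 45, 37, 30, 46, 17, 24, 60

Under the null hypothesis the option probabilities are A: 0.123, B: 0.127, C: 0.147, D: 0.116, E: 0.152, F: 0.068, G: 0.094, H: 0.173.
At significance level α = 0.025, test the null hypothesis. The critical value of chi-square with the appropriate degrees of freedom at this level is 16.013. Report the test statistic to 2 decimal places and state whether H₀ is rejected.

5.66; do not reject

Expected counts E_i = n·p_i: 298×0.123 = 36.654, 298×0.127 = 37.846, 298×0.147 = 43.806, 298×0.116 = 34.568, 298×0.152 = 45.296, 298×0.068 = 20.264, 298×0.094 = 28.012, 298×0.173 = 51.554.
cat         O        E   (O−E)²/E
A          39   36.654      0.150
B          45   37.846      1.352
C          37   43.806      1.057
D          30   34.568      0.604
E          46   45.296      0.011
F          17   20.264      0.526
G          24   28.012      0.575
H          60   51.554      1.384
Sum = 5.66
df = 7. Since 5.66 < 16.013, we do not reject H₀.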